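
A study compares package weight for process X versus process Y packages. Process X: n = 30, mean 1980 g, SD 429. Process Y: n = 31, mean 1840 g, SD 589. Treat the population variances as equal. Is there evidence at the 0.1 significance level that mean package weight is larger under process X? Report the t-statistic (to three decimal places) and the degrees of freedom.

Let group 1 = process X, group 2 = process Y. H0: μ_1 = μ_2; H1: μ_1 > μ_2 (two-sample pooled-variance t-test, right-tailed).
s_p² = [(30−1)·429² + (31−1)·589²]/(30+31−2) = 266861
t = (1980 − 1840)/√[266861·(1/30 + 1/31)] = 1.058
df = n₁ + n₂ − 2 = 59
p-value = P(T ≥ 1.058) ≈ 0.147
Since p ≈ 0.147 > α = 0.1, fail to reject H0; the evidence is not statistically significant.

t = 1.058, df = 59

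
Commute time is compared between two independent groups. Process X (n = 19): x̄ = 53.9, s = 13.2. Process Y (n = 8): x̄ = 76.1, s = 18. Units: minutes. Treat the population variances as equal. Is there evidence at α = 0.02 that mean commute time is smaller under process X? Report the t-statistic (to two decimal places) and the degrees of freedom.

t = -3.58, df = 25

Let group 1 = process X, group 2 = process Y. H0: μ_1 = μ_2; H1: μ_1 < μ_2 (two-sample pooled-variance t-test, left-tailed).
s_p² = [(19−1)·13.2² + (8−1)·18²]/(19+8−2) = 216.173
t = (53.9 − 76.1)/√[216.173·(1/19 + 1/8)] = -3.58
df = n₁ + n₂ − 2 = 25
p-value = P(T ≤ -3.58) ≈ 0.0007
Since p ≈ 0.0007 < α = 0.02, reject H0; the evidence is statistically significant.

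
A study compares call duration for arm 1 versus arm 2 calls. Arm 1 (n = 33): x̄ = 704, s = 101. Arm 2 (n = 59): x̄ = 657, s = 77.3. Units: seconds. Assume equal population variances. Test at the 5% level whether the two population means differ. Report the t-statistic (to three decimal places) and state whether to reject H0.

t = 2.500; reject H0

Let group 1 = arm 1, group 2 = arm 2. H0: μ_1 = μ_2; H1: μ_1 ≠ μ_2 (two-sample pooled-variance t-test, two-sided).
s_p² = [(33−1)·101² + (59−1)·77.3²]/(33+59−2) = 7477.76
t = (704 − 657)/√[7477.76·(1/33 + 1/59)] = 2.500
df = n₁ + n₂ − 2 = 90
Two-sided p-value ≈ 0.0142
Since p ≈ 0.0142 < α = 0.05, reject H0; the evidence is statistically significant.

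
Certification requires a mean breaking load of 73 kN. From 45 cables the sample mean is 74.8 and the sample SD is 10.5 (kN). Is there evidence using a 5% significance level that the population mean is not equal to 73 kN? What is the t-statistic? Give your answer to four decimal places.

H0: μ = 73; H1: μ ≠ 73 (one-sample t-test, two-sided).
t = (x̄ − μ₀)/(s/√n) = (74.8 − 73)/(10.5/√45) = 1.1500
df = n − 1 = 44
Two-sided p-value ≈ 0.256
Since p ≈ 0.256 > α = 0.05, fail to reject H0; the data do not provide sufficient evidence against H0.

1.1500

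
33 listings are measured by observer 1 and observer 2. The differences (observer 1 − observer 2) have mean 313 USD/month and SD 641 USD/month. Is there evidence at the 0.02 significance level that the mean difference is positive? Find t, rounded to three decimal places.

2.805

H0: μ_d = 0; H1: μ_d > 0 (paired t-test on the differences, right-tailed).
t = d̄/(s_d/√n) = 313/(641/√33) = 2.805
df = n − 1 = 32
p-value = P(T ≥ 2.805) ≈ 0.0042
Since p ≈ 0.0042 < α = 0.02, reject H0; the evidence is statistically significant.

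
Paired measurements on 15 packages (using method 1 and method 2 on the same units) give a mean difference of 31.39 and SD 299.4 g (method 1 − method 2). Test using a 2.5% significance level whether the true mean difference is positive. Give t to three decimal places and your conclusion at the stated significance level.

t = 0.406; fail to reject H0

H0: μ_d = 0; H1: μ_d > 0 (paired t-test on the differences, right-tailed).
t = d̄/(s_d/√n) = 31.39/(299.4/√15) = 0.406
df = n − 1 = 14
p-value = P(T ≥ 0.406) ≈ 0.3454
Since p ≈ 0.3454 > α = 0.025, fail to reject H0; the data do not provide sufficient evidence against H0.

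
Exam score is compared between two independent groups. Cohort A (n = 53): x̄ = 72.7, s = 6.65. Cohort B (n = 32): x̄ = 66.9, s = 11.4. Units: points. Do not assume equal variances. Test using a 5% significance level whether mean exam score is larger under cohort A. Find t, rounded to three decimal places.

2.621

Let group 1 = cohort A, group 2 = cohort B. H0: μ_1 = μ_2; H1: μ_1 > μ_2 (Welch's two-sample t-test, right-tailed).
t = (x̄_1 − x̄_2)/√(s_1²/n_1 + s_2²/n_2) = (72.7 − 66.9)/√(6.65²/53 + 11.4²/32) = 2.621
Welch–Satterthwaite df ≈ 43.94
p-value = P(T ≥ 2.621) ≈ 0.0060
Since p ≈ 0.0060 < α = 0.05, reject H0; the evidence is statistically significant.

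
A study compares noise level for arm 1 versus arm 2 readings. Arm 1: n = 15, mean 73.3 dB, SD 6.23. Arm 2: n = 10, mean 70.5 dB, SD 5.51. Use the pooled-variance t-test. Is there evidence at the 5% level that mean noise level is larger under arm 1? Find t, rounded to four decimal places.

1.1510

Let group 1 = arm 1, group 2 = arm 2. H0: μ_1 = μ_2; H1: μ_1 > μ_2 (two-sample pooled-variance t-test, right-tailed).
s_p² = [(15−1)·6.23² + (10−1)·5.51²]/(15+10−2) = 35.5053
t = (73.3 − 70.5)/√[35.5053·(1/15 + 1/10)] = 1.1510
df = n₁ + n₂ − 2 = 23
p-value = P(T ≥ 1.1510) ≈ 0.1308
Since p ≈ 0.1308 > α = 0.05, fail to reject H0; the evidence is not statistically significant.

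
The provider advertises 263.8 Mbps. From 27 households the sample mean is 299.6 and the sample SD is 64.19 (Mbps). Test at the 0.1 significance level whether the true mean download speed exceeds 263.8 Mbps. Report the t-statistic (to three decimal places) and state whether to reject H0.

t = 2.898; reject H0

H0: μ = 263.8; H1: μ > 263.8 (one-sample t-test, right-tailed).
t = (x̄ − μ₀)/(s/√n) = (299.6 − 263.8)/(64.19/√27) = 2.898
df = n − 1 = 26
p-value = P(T ≥ 2.898) ≈ 0.004
Since p ≈ 0.004 < α = 0.1, reject H0; the data support H1.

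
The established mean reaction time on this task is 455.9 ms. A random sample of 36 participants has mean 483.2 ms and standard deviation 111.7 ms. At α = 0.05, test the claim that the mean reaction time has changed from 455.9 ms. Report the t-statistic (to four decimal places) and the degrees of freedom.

H0: μ = 455.9; H1: μ ≠ 455.9 (one-sample t-test, two-sided).
t = (x̄ − μ₀)/(s/√n) = (483.2 − 455.9)/(111.7/√36) = 1.4664
df = n − 1 = 35
Two-sided p-value ≈ 0.151
Since p ≈ 0.151 > α = 0.05, fail to reject H0; the data do not provide sufficient evidence against H0.

t = 1.4664, df = 35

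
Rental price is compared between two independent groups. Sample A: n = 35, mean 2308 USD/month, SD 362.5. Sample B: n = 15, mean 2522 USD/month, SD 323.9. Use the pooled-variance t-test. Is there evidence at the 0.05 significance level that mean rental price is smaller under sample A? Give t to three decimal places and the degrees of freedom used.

t = -1.972, df = 48

Let group 1 = sample A, group 2 = sample B. H0: μ_1 = μ_2; H1: μ_1 < μ_2 (two-sample pooled-variance t-test, left-tailed).
s_p² = [(35−1)·362.5² + (15−1)·323.9²]/(35+15−2) = 123679
t = (2308 − 2522)/√[123679·(1/35 + 1/15)] = -1.972
df = n₁ + n₂ − 2 = 48
p-value = P(T ≤ -1.972) ≈ 0.0272
Since p ≈ 0.0272 < α = 0.05, reject H0; the evidence is statistically significant.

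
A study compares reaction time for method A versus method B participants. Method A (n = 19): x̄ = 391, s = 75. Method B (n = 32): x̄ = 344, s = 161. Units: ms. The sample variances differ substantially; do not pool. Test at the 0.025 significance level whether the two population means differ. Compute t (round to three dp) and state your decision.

Let group 1 = method A, group 2 = method B. H0: μ_1 = μ_2; H1: μ_1 ≠ μ_2 (Welch's two-sample t-test, two-sided).
t = (x̄_1 − x̄_2)/√(s_1²/n_1 + s_2²/n_2) = (391 − 344)/√(75²/19 + 161²/32) = 1.413
Welch–Satterthwaite df ≈ 46.99
Two-sided p-value ≈ 0.1642
Since p ≈ 0.1642 > α = 0.025, fail to reject H0; the evidence is not statistically significant.

t = 1.413; fail to reject H0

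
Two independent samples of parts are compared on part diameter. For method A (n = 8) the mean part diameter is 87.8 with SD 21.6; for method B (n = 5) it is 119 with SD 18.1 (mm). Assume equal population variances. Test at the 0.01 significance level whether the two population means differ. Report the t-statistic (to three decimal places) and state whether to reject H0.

Let group 1 = method A, group 2 = method B. H0: μ_1 = μ_2; H1: μ_1 ≠ μ_2 (two-sample pooled-variance t-test, two-sided).
s_p² = [(8−1)·21.6² + (5−1)·18.1²]/(8+5−2) = 416.033
t = (87.8 − 119)/√[416.033·(1/8 + 1/5)] = -2.683
df = n₁ + n₂ − 2 = 11
Two-sided p-value ≈ 0.0213
Since p ≈ 0.0213 > α = 0.01, fail to reject H0; the data do not provide sufficient evidence against H0.

t = -2.683; fail to reject H0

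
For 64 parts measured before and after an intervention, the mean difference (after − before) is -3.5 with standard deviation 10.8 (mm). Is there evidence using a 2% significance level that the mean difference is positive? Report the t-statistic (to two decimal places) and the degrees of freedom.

H0: μ_d = 0; H1: μ_d > 0 (paired t-test on the differences, right-tailed).
t = d̄/(s_d/√n) = -3.5/(10.8/√64) = -2.59
df = n − 1 = 63
p-value = P(T ≥ -2.59) ≈ 0.994
Since p ≈ 0.994 > α = 0.02, fail to reject H0; the data do not provide sufficient evidence against H0.

t = -2.59, df = 63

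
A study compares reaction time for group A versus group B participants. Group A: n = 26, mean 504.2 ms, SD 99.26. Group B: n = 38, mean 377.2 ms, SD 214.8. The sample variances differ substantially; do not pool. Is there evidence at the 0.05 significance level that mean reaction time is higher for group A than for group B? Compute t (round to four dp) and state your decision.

Let group 1 = group A, group 2 = group B. H0: μ_1 = μ_2; H1: μ_1 > μ_2 (Welch's two-sample t-test, right-tailed).
t = (x̄_1 − x̄_2)/√(s_1²/n_1 + s_2²/n_2) = (504.2 − 377.2)/√(99.26²/26 + 214.8²/38) = 3.1818
Welch–Satterthwaite df ≈ 55.67
p-value = P(T ≥ 3.1818) ≈ 0.001
Since p ≈ 0.001 < α = 0.05, reject H0; the evidence is statistically significant.

t = 3.1818; reject H0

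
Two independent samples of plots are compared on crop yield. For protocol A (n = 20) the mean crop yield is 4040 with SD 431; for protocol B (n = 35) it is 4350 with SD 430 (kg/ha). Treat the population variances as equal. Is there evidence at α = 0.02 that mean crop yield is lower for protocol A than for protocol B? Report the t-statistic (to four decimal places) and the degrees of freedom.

t = -2.5698, df = 53

Let group 1 = protocol A, group 2 = protocol B. H0: μ_1 = μ_2; H1: μ_1 < μ_2 (two-sample pooled-variance t-test, left-tailed).
s_p² = [(20−1)·431² + (35−1)·430²]/(20+35−2) = 185209
t = (4040 − 4350)/√[185209·(1/20 + 1/35)] = -2.5698
df = n₁ + n₂ − 2 = 53
p-value = P(T ≤ -2.5698) ≈ 0.0065
Since p ≈ 0.0065 < α = 0.02, reject H0; the data support H1.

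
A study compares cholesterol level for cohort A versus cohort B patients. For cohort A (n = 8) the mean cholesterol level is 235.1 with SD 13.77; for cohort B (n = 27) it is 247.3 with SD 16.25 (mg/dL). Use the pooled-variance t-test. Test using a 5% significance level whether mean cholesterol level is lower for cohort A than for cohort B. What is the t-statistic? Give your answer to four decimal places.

Let group 1 = cohort A, group 2 = cohort B. H0: μ_1 = μ_2; H1: μ_1 < μ_2 (two-sample pooled-variance t-test, left-tailed).
s_p² = [(8−1)·13.77² + (27−1)·16.25²]/(8+27−2) = 248.27
t = (235.1 − 247.3)/√[248.27·(1/8 + 1/27)] = -1.9235
df = n₁ + n₂ − 2 = 33
p-value = P(T ≤ -1.9235) ≈ 0.032
Since p ≈ 0.032 < α = 0.05, reject H0; the data support H1.

-1.9235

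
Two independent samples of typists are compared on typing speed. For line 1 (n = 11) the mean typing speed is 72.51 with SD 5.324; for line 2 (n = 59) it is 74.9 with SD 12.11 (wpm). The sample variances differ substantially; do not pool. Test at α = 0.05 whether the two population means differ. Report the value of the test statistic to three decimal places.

Let group 1 = line 1, group 2 = line 2. H0: μ_1 = μ_2; H1: μ_1 ≠ μ_2 (Welch's two-sample t-test, two-sided).
t = (x̄_1 − x̄_2)/√(s_1²/n_1 + s_2²/n_2) = (72.51 − 74.9)/√(5.324²/11 + 12.11²/59) = -1.062
Welch–Satterthwaite df ≈ 33.26
Two-sided p-value ≈ 0.296
Since p ≈ 0.296 > α = 0.05, fail to reject H0; the data do not provide sufficient evidence against H0.

-1.062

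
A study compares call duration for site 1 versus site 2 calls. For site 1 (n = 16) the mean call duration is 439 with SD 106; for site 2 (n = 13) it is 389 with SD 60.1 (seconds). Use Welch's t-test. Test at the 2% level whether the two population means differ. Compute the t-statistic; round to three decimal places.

1.597

Let group 1 = site 1, group 2 = site 2. H0: μ_1 = μ_2; H1: μ_1 ≠ μ_2 (Welch's two-sample t-test, two-sided).
t = (x̄_1 − x̄_2)/√(s_1²/n_1 + s_2²/n_2) = (439 − 389)/√(106²/16 + 60.1²/13) = 1.597
Welch–Satterthwaite df ≈ 24.44
Two-sided p-value ≈ 0.123
Since p ≈ 0.123 > α = 0.02, fail to reject H0; the evidence is not statistically significant.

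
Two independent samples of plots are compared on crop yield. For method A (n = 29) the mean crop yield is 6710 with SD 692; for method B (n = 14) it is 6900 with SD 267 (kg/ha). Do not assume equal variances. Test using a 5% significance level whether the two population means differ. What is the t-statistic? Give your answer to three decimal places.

-1.293

Let group 1 = method A, group 2 = method B. H0: μ_1 = μ_2; H1: μ_1 ≠ μ_2 (Welch's two-sample t-test, two-sided).
t = (x̄_1 − x̄_2)/√(s_1²/n_1 + s_2²/n_2) = (6710 − 6900)/√(692²/29 + 267²/14) = -1.293
Welch–Satterthwaite df ≈ 39.78
Two-sided p-value ≈ 0.2036
Since p ≈ 0.2036 > α = 0.05, fail to reject H0; the data do not provide sufficient evidence against H0.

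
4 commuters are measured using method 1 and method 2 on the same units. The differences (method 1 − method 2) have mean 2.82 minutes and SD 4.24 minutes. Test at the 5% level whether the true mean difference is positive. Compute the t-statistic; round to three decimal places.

H0: μ_d = 0; H1: μ_d > 0 (paired t-test on the differences, right-tailed).
t = d̄/(s_d/√n) = 2.82/(4.24/√4) = 1.330
df = n − 1 = 3
p-value = P(T ≥ 1.330) ≈ 0.138
Since p ≈ 0.138 > α = 0.05, fail to reject H0; the data do not provide sufficient evidence against H0.

1.330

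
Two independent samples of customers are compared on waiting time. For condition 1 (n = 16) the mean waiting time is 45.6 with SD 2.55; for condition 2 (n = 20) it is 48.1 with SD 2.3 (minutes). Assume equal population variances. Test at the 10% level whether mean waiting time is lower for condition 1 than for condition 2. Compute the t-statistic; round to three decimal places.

-3.088

Let group 1 = condition 1, group 2 = condition 2. H0: μ_1 = μ_2; H1: μ_1 < μ_2 (two-sample pooled-variance t-test, left-tailed).
s_p² = [(16−1)·2.55² + (20−1)·2.3²]/(16+20−2) = 5.82493
t = (45.6 − 48.1)/√[5.82493·(1/16 + 1/20)] = -3.088
df = n₁ + n₂ − 2 = 34
p-value = P(T ≤ -3.088) ≈ 0.0020
Since p ≈ 0.0020 < α = 0.1, reject H0; the evidence is statistically significant.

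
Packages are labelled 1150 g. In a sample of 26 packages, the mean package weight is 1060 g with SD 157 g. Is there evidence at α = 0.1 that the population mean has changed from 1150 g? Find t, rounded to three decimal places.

H0: μ = 1150; H1: μ ≠ 1150 (one-sample t-test, two-sided).
t = (x̄ − μ₀)/(s/√n) = (1060 − 1150)/(157/√26) = -2.923
df = n − 1 = 25
Two-sided p-value ≈ 0.007
Since p ≈ 0.007 < α = 0.1, reject H0; the data support H1.

-2.923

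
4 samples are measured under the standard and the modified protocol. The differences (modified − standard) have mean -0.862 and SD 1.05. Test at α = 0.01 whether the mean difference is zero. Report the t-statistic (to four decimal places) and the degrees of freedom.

H0: μ_d = 0; H1: μ_d ≠ 0 (paired t-test on the differences, two-sided).
t = d̄/(s_d/√n) = -0.862/(1.05/√4) = -1.6419
df = n − 1 = 3
Two-sided p-value ≈ 0.1991
Since p ≈ 0.1991 > α = 0.01, fail to reject H0; the evidence is not statistically significant.

t = -1.6419, df = 3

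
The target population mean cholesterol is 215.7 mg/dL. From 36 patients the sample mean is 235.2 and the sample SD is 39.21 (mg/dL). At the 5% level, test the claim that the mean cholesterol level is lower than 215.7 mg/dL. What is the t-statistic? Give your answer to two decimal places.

2.98

H0: μ = 215.7; H1: μ < 215.7 (one-sample t-test, left-tailed).
t = (x̄ − μ₀)/(s/√n) = (235.2 − 215.7)/(39.21/√36) = 2.98
df = n − 1 = 35
p-value = P(T ≤ 2.98) ≈ 0.997
Since p ≈ 0.997 > α = 0.05, fail to reject H0; the data do not provide sufficient evidence against H0.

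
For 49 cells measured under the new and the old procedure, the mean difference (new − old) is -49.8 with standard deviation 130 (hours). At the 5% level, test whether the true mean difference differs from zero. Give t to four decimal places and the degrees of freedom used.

H0: μ_d = 0; H1: μ_d ≠ 0 (paired t-test on the differences, two-sided).
t = d̄/(s_d/√n) = -49.8/(130/√49) = -2.6815
df = n − 1 = 48
Two-sided p-value ≈ 0.0100
Since p ≈ 0.0100 < α = 0.05, reject H0; the evidence is statistically significant.

t = -2.6815, df = 48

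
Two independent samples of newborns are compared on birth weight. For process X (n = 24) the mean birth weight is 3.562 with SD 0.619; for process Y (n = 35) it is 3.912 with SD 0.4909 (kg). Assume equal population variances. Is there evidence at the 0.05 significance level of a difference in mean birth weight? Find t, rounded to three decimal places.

-2.418

Let group 1 = process X, group 2 = process Y. H0: μ_1 = μ_2; H1: μ_1 ≠ μ_2 (two-sample pooled-variance t-test, two-sided).
s_p² = [(24−1)·0.619² + (35−1)·0.4909²]/(24+35−2) = 0.298353
t = (3.562 − 3.912)/√[0.298353·(1/24 + 1/35)] = -2.418
df = n₁ + n₂ − 2 = 57
Two-sided p-value ≈ 0.019
Since p ≈ 0.019 < α = 0.05, reject H0; the evidence is statistically significant.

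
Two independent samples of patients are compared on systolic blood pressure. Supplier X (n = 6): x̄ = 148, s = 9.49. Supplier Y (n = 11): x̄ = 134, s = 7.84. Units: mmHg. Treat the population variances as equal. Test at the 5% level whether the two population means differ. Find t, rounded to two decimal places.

Let group 1 = supplier X, group 2 = supplier Y. H0: μ_1 = μ_2; H1: μ_1 ≠ μ_2 (two-sample pooled-variance t-test, two-sided).
s_p² = [(6−1)·9.49² + (11−1)·7.84²]/(6+11−2) = 70.9971
t = (148 − 134)/√[70.9971·(1/6 + 1/11)] = 3.27
df = n₁ + n₂ − 2 = 15
Two-sided p-value ≈ 0.005
Since p ≈ 0.005 < α = 0.05, reject H0; the evidence is statistically significant.

3.27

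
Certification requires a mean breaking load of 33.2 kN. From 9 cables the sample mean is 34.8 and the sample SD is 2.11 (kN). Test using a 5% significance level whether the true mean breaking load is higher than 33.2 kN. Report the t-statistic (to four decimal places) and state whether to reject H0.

t = 2.2749; reject H0

H0: μ = 33.2; H1: μ > 33.2 (one-sample t-test, right-tailed).
t = (x̄ − μ₀)/(s/√n) = (34.8 − 33.2)/(2.11/√9) = 2.2749
df = n − 1 = 8
p-value = P(T ≥ 2.2749) ≈ 0.0262
Since p ≈ 0.0262 < α = 0.05, reject H0; the data support H1.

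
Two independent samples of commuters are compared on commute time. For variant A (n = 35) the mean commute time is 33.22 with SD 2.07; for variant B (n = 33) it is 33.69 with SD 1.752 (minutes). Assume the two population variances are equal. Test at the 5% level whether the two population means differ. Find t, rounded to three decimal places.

-1.008

Let group 1 = variant A, group 2 = variant B. H0: μ_1 = μ_2; H1: μ_1 ≠ μ_2 (two-sample pooled-variance t-test, two-sided).
s_p² = [(35−1)·2.07² + (33−1)·1.752²]/(35+33−2) = 3.69562
t = (33.22 − 33.69)/√[3.69562·(1/35 + 1/33)] = -1.008
df = n₁ + n₂ − 2 = 66
Two-sided p-value ≈ 0.3173
Since p ≈ 0.3173 > α = 0.05, fail to reject H0; the data do not provide sufficient evidence against H0.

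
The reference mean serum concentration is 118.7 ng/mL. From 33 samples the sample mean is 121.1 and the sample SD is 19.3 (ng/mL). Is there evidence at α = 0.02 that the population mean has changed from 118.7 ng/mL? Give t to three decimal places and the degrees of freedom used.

H0: μ = 118.7; H1: μ ≠ 118.7 (one-sample t-test, two-sided).
t = (x̄ − μ₀)/(s/√n) = (121.1 − 118.7)/(19.3/√33) = 0.714
df = n − 1 = 32
Two-sided p-value ≈ 0.4802
Since p ≈ 0.4802 > α = 0.02, fail to reject H0; the evidence is not statistically significant.

t = 0.714, df = 32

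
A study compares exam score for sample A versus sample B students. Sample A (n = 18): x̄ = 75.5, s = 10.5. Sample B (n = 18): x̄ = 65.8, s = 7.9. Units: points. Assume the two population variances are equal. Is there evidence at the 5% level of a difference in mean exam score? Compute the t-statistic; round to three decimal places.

3.132

Let group 1 = sample A, group 2 = sample B. H0: μ_1 = μ_2; H1: μ_1 ≠ μ_2 (two-sample pooled-variance t-test, two-sided).
s_p² = [(18−1)·10.5² + (18−1)·7.9²]/(18+18−2) = 86.33
t = (75.5 − 65.8)/√[86.33·(1/18 + 1/18)] = 3.132
df = n₁ + n₂ − 2 = 34
Two-sided p-value ≈ 0.0036
Since p ≈ 0.0036 < α = 0.05, reject H0; the data support H1.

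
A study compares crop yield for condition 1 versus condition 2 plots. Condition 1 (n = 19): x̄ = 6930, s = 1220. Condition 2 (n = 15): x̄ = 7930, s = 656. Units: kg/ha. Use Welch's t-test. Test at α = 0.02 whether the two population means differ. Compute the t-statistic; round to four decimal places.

-3.0567

Let group 1 = condition 1, group 2 = condition 2. H0: μ_1 = μ_2; H1: μ_1 ≠ μ_2 (Welch's two-sample t-test, two-sided).
t = (x̄_1 − x̄_2)/√(s_1²/n_1 + s_2²/n_2) = (6930 − 7930)/√(1220²/19 + 656²/15) = -3.0567
Welch–Satterthwaite df ≈ 28.66
Two-sided p-value ≈ 0.0048
Since p ≈ 0.0048 < α = 0.02, reject H0; the evidence is statistically significant.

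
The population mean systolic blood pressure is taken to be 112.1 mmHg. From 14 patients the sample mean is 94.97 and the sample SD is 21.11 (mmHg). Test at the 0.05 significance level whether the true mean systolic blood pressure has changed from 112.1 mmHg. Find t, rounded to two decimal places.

-3.04

H0: μ = 112.1; H1: μ ≠ 112.1 (one-sample t-test, two-sided).
t = (x̄ − μ₀)/(s/√n) = (94.97 − 112.1)/(21.11/√14) = -3.04
df = n − 1 = 13
Two-sided p-value ≈ 0.0095
Since p ≈ 0.0095 < α = 0.05, reject H0; the data support H1.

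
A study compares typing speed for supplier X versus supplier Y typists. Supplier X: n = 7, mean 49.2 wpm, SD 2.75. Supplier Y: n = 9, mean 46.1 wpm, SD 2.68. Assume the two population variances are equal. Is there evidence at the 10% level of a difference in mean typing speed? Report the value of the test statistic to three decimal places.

Let group 1 = supplier X, group 2 = supplier Y. H0: μ_1 = μ_2; H1: μ_1 ≠ μ_2 (two-sample pooled-variance t-test, two-sided).
s_p² = [(7−1)·2.75² + (9−1)·2.68²]/(7+9−2) = 7.3453
t = (49.2 − 46.1)/√[7.3453·(1/7 + 1/9)] = 2.270
df = n₁ + n₂ − 2 = 14
Two-sided p-value ≈ 0.040
Since p ≈ 0.040 < α = 0.1, reject H0; the data support H1.

2.270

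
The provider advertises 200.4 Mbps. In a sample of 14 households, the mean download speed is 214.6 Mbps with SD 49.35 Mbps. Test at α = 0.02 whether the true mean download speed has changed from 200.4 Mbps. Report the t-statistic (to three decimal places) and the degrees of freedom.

H0: μ = 200.4; H1: μ ≠ 200.4 (one-sample t-test, two-sided).
t = (x̄ − μ₀)/(s/√n) = (214.6 − 200.4)/(49.35/√14) = 1.077
df = n − 1 = 13
Two-sided p-value ≈ 0.3012
Since p ≈ 0.3012 > α = 0.02, fail to reject H0; the data do not provide sufficient evidence against H0.

t = 1.077, df = 13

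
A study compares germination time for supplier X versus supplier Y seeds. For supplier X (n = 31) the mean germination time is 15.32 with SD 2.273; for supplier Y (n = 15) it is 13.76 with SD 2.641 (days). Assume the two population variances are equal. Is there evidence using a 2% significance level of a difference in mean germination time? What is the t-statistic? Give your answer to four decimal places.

Let group 1 = supplier X, group 2 = supplier Y. H0: μ_1 = μ_2; H1: μ_1 ≠ μ_2 (two-sample pooled-variance t-test, two-sided).
s_p² = [(31−1)·2.273² + (15−1)·2.641²]/(31+15−2) = 5.74191
t = (15.32 − 13.76)/√[5.74191·(1/31 + 1/15)] = 2.0699
df = n₁ + n₂ − 2 = 44
Two-sided p-value ≈ 0.0444
Since p ≈ 0.0444 > α = 0.02, fail to reject H0; the data do not provide sufficient evidence against H0.

2.0699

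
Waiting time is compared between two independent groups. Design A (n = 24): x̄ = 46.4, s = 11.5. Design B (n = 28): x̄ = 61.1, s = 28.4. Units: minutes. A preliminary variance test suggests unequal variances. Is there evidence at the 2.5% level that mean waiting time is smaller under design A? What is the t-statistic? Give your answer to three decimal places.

-2.509

Let group 1 = design A, group 2 = design B. H0: μ_1 = μ_2; H1: μ_1 < μ_2 (Welch's two-sample t-test, left-tailed).
t = (x̄_1 − x̄_2)/√(s_1²/n_1 + s_2²/n_2) = (46.4 − 61.1)/√(11.5²/24 + 28.4²/28) = -2.509
Welch–Satterthwaite df ≈ 36.74
p-value = P(T ≤ -2.509) ≈ 0.0083
Since p ≈ 0.0083 < α = 0.025, reject H0; the evidence is statistically significant.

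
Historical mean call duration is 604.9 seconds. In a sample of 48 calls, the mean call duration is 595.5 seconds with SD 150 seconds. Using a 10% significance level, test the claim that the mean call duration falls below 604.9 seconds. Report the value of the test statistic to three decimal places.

H0: μ = 604.9; H1: μ < 604.9 (one-sample t-test, left-tailed).
t = (x̄ − μ₀)/(s/√n) = (595.5 − 604.9)/(150/√48) = -0.434
df = n − 1 = 47
p-value = P(T ≤ -0.434) ≈ 0.333
Since p ≈ 0.333 > α = 0.1, fail to reject H0; the evidence is not statistically significant.

-0.434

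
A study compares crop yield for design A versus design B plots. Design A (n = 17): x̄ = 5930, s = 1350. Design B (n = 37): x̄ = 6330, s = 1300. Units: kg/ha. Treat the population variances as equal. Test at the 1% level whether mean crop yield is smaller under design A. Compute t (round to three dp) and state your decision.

t = -1.038; fail to reject H0

Let group 1 = design A, group 2 = design B. H0: μ_1 = μ_2; H1: μ_1 < μ_2 (two-sample pooled-variance t-test, left-tailed).
s_p² = [(17−1)·1350² + (37−1)·1300²]/(17+37−2) = 1730770
t = (5930 − 6330)/√[1730770·(1/17 + 1/37)] = -1.038
df = n₁ + n₂ − 2 = 52
p-value = P(T ≤ -1.038) ≈ 0.1521
Since p ≈ 0.1521 > α = 0.01, fail to reject H0; the evidence is not statistically significant.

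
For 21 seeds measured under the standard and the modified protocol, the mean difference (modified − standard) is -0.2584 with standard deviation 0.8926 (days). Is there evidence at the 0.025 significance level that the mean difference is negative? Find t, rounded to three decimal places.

-1.327

H0: μ_d = 0; H1: μ_d < 0 (paired t-test on the differences, left-tailed).
t = d̄/(s_d/√n) = -0.2584/(0.8926/√21) = -1.327
df = n − 1 = 20
p-value = P(T ≤ -1.327) ≈ 0.0998
Since p ≈ 0.0998 > α = 0.025, fail to reject H0; the data do not provide sufficient evidence against H0.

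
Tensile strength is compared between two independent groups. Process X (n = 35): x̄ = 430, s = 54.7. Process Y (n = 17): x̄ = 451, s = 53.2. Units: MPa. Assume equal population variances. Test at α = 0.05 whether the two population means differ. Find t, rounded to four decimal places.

-1.3100

Let group 1 = process X, group 2 = process Y. H0: μ_1 = μ_2; H1: μ_1 ≠ μ_2 (two-sample pooled-variance t-test, two-sided).
s_p² = [(35−1)·54.7² + (17−1)·53.2²]/(35+17−2) = 2940.3
t = (430 − 451)/√[2940.3·(1/35 + 1/17)] = -1.3100
df = n₁ + n₂ − 2 = 50
Two-sided p-value ≈ 0.196
Since p ≈ 0.196 > α = 0.05, fail to reject H0; the evidence is not statistically significant.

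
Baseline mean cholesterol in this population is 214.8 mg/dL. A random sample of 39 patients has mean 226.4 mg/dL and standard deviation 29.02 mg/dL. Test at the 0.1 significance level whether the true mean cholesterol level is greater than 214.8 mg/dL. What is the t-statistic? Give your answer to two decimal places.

H0: μ = 214.8; H1: μ > 214.8 (one-sample t-test, right-tailed).
t = (x̄ − μ₀)/(s/√n) = (226.4 − 214.8)/(29.02/√39) = 2.50
df = n − 1 = 38
p-value = P(T ≥ 2.50) ≈ 0.0085
Since p ≈ 0.0085 < α = 0.1, reject H0; the data support H1.

2.50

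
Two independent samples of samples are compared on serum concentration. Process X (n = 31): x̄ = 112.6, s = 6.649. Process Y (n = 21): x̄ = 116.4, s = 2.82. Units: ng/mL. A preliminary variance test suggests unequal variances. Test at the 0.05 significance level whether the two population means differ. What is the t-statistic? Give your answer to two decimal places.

-2.83

Let group 1 = process X, group 2 = process Y. H0: μ_1 = μ_2; H1: μ_1 ≠ μ_2 (Welch's two-sample t-test, two-sided).
t = (x̄_1 − x̄_2)/√(s_1²/n_1 + s_2²/n_2) = (112.6 − 116.4)/√(6.649²/31 + 2.82²/21) = -2.83
Welch–Satterthwaite df ≈ 43.45
Two-sided p-value ≈ 0.007
Since p ≈ 0.007 < α = 0.05, reject H0; the evidence is statistically significant.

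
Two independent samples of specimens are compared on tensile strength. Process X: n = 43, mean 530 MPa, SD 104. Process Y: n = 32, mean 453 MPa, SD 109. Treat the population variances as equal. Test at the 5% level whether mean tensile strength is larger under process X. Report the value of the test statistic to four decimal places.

3.1070

Let group 1 = process X, group 2 = process Y. H0: μ_1 = μ_2; H1: μ_1 > μ_2 (two-sample pooled-variance t-test, right-tailed).
s_p² = [(43−1)·104² + (32−1)·109²]/(43+32−2) = 11268.3
t = (530 − 453)/√[11268.3·(1/43 + 1/32)] = 3.1070
df = n₁ + n₂ − 2 = 73
p-value = P(T ≥ 3.1070) ≈ 0.001
Since p ≈ 0.001 < α = 0.05, reject H0; the evidence is statistically significant.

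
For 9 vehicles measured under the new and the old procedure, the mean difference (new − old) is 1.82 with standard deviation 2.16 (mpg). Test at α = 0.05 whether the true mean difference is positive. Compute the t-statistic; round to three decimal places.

2.528

H0: μ_d = 0; H1: μ_d > 0 (paired t-test on the differences, right-tailed).
t = d̄/(s_d/√n) = 1.82/(2.16/√9) = 2.528
df = n − 1 = 8
p-value = P(T ≥ 2.528) ≈ 0.018
Since p ≈ 0.018 < α = 0.05, reject H0; the evidence is statistically significant.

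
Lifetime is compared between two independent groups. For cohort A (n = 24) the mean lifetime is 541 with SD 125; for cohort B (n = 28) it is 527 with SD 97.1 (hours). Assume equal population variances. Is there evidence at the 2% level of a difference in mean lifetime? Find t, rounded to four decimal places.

Let group 1 = cohort A, group 2 = cohort B. H0: μ_1 = μ_2; H1: μ_1 ≠ μ_2 (two-sample pooled-variance t-test, two-sided).
s_p² = [(24−1)·125² + (28−1)·97.1²]/(24+28−2) = 12278.8
t = (541 − 527)/√[12278.8·(1/24 + 1/28)] = 0.4542
df = n₁ + n₂ − 2 = 50
Two-sided p-value ≈ 0.652
Since p ≈ 0.652 > α = 0.02, fail to reject H0; the evidence is not statistically significant.

0.4542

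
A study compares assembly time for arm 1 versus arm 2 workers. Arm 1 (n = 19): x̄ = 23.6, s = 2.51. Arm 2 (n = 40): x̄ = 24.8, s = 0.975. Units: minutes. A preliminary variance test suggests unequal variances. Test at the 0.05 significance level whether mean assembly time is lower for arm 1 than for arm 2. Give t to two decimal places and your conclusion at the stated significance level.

Let group 1 = arm 1, group 2 = arm 2. H0: μ_1 = μ_2; H1: μ_1 < μ_2 (Welch's two-sample t-test, left-tailed).
t = (x̄_1 − x̄_2)/√(s_1²/n_1 + s_2²/n_2) = (23.6 − 24.8)/√(2.51²/19 + 0.975²/40) = -2.01
Welch–Satterthwaite df ≈ 20.62
p-value = P(T ≤ -2.01) ≈ 0.029
Since p ≈ 0.029 < α = 0.05, reject H0; the data support H1.

t = -2.01; reject H0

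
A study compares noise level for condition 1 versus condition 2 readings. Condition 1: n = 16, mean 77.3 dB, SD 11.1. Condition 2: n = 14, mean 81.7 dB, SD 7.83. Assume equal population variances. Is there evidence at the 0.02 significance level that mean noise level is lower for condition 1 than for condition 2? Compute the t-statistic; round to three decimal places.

Let group 1 = condition 1, group 2 = condition 2. H0: μ_1 = μ_2; H1: μ_1 < μ_2 (two-sample pooled-variance t-test, left-tailed).
s_p² = [(16−1)·11.1² + (14−1)·7.83²]/(16+14−2) = 94.4702
t = (77.3 − 81.7)/√[94.4702·(1/16 + 1/14)] = -1.237
df = n₁ + n₂ − 2 = 28
p-value = P(T ≤ -1.237) ≈ 0.113
Since p ≈ 0.113 > α = 0.02, fail to reject H0; the data do not provide sufficient evidence against H0.

-1.237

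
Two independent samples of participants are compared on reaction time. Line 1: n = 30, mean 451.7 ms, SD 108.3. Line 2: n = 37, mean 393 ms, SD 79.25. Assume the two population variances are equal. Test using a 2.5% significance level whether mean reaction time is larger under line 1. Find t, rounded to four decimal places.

Let group 1 = line 1, group 2 = line 2. H0: μ_1 = μ_2; H1: μ_1 > μ_2 (two-sample pooled-variance t-test, right-tailed).
s_p² = [(30−1)·108.3² + (37−1)·79.25²]/(30+37−2) = 8711.35
t = (451.7 − 393)/√[8711.35·(1/30 + 1/37)] = 2.5599
df = n₁ + n₂ − 2 = 65
p-value = P(T ≥ 2.5599) ≈ 0.0064
Since p ≈ 0.0064 < α = 0.025, reject H0; the evidence is statistically significant.

2.5599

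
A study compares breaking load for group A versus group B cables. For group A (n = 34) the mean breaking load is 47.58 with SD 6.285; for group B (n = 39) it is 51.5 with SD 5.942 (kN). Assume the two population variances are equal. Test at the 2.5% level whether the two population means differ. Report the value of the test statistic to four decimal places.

-2.7371

Let group 1 = group A, group 2 = group B. H0: μ_1 = μ_2; H1: μ_1 ≠ μ_2 (two-sample pooled-variance t-test, two-sided).
s_p² = [(34−1)·6.285² + (39−1)·5.942²]/(34+39−2) = 37.2566
t = (47.58 − 51.5)/√[37.2566·(1/34 + 1/39)] = -2.7371
df = n₁ + n₂ − 2 = 71
Two-sided p-value ≈ 0.008
Since p ≈ 0.008 < α = 0.025, reject H0; the data support H1.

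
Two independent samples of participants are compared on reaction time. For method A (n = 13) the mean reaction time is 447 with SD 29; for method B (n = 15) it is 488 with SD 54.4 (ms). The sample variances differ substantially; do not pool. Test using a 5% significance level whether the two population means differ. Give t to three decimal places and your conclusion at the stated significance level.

Let group 1 = method A, group 2 = method B. H0: μ_1 = μ_2; H1: μ_1 ≠ μ_2 (Welch's two-sample t-test, two-sided).
t = (x̄_1 − x̄_2)/√(s_1²/n_1 + s_2²/n_2) = (447 − 488)/√(29²/13 + 54.4²/15) = -2.533
Welch–Satterthwaite df ≈ 21.94
Two-sided p-value ≈ 0.019
Since p ≈ 0.019 < α = 0.05, reject H0; the evidence is statistically significant.

t = -2.533; reject H0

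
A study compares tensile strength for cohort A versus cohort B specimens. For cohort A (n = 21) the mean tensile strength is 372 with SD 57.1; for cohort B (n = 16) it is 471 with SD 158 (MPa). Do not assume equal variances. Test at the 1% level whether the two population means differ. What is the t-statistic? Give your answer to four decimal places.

-2.3902

Let group 1 = cohort A, group 2 = cohort B. H0: μ_1 = μ_2; H1: μ_1 ≠ μ_2 (Welch's two-sample t-test, two-sided).
t = (x̄_1 − x̄_2)/√(s_1²/n_1 + s_2²/n_2) = (372 − 471)/√(57.1²/21 + 158²/16) = -2.3902
Welch–Satterthwaite df ≈ 18.00
Two-sided p-value ≈ 0.0280
Since p ≈ 0.0280 > α = 0.01, fail to reject H0; the data do not provide sufficient evidence against H0.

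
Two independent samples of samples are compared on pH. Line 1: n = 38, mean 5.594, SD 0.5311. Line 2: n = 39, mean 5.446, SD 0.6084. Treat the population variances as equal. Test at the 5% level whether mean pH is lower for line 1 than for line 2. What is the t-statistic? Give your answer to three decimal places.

1.136

Let group 1 = line 1, group 2 = line 2. H0: μ_1 = μ_2; H1: μ_1 < μ_2 (two-sample pooled-variance t-test, left-tailed).
s_p² = [(38−1)·0.5311² + (39−1)·0.6084²]/(38+39−2) = 0.326696
t = (5.594 − 5.446)/√[0.326696·(1/38 + 1/39)] = 1.136
df = n₁ + n₂ − 2 = 75
p-value = P(T ≤ 1.136) ≈ 0.870
Since p ≈ 0.870 > α = 0.05, fail to reject H0; the evidence is not statistically significant.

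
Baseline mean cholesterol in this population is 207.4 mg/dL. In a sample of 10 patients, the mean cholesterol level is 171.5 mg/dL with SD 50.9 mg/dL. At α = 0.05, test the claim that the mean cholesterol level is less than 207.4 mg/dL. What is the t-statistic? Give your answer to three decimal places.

H0: μ = 207.4; H1: μ < 207.4 (one-sample t-test, left-tailed).
t = (x̄ − μ₀)/(s/√n) = (171.5 − 207.4)/(50.9/√10) = -2.230
df = n − 1 = 9
p-value = P(T ≤ -2.230) ≈ 0.0263
Since p ≈ 0.0263 < α = 0.05, reject H0; the data support H1.

-2.230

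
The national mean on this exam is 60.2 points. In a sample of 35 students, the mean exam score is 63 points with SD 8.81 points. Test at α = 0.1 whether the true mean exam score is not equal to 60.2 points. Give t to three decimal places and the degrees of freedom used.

H0: μ = 60.2; H1: μ ≠ 60.2 (one-sample t-test, two-sided).
t = (x̄ − μ₀)/(s/√n) = (63 − 60.2)/(8.81/√35) = 1.880
df = n − 1 = 34
Two-sided p-value ≈ 0.069
Since p ≈ 0.069 < α = 0.1, reject H0; the data support H1.

t = 1.880, df = 34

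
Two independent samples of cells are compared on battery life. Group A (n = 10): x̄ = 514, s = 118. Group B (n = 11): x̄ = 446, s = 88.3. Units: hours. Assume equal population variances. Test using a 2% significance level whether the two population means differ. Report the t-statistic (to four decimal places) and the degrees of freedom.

Let group 1 = group A, group 2 = group B. H0: μ_1 = μ_2; H1: μ_1 ≠ μ_2 (two-sample pooled-variance t-test, two-sided).
s_p² = [(10−1)·118² + (11−1)·88.3²]/(10+11−2) = 10699.2
t = (514 − 446)/√[10699.2·(1/10 + 1/11)] = 1.5046
df = n₁ + n₂ − 2 = 19
Two-sided p-value ≈ 0.1489
Since p ≈ 0.1489 > α = 0.02, fail to reject H0; the data do not provide sufficient evidence against H0.

t = 1.5046, df = 19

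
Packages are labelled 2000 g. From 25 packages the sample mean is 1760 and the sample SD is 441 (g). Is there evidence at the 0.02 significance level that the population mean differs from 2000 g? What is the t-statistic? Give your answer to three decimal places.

-2.721

H0: μ = 2000; H1: μ ≠ 2000 (one-sample t-test, two-sided).
t = (x̄ − μ₀)/(s/√n) = (1760 − 2000)/(441/√25) = -2.721
df = n − 1 = 24
Two-sided p-value ≈ 0.0119
Since p ≈ 0.0119 < α = 0.02, reject H0; the data support H1.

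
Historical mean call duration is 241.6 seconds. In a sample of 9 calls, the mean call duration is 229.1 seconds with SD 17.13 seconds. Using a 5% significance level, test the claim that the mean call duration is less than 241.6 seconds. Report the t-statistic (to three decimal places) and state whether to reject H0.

H0: μ = 241.6; H1: μ < 241.6 (one-sample t-test, left-tailed).
t = (x̄ − μ₀)/(s/√n) = (229.1 − 241.6)/(17.13/√9) = -2.189
df = n − 1 = 8
p-value = P(T ≤ -2.189) ≈ 0.030
Since p ≈ 0.030 < α = 0.05, reject H0; the evidence is statistically significant.

t = -2.189; reject H0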